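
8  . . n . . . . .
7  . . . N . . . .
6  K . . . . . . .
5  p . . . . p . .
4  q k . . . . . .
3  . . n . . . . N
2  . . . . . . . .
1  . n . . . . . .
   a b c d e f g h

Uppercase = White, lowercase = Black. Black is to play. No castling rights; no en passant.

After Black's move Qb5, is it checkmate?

After Qb5: white king on a6; in check: yes, from the black queen on b5.
King squares — a5: attacked by Kb4; b5: attacked by Nc3; b6: attacked by Qb5; a7: attacked by Nc8; b7: attacked by Qb5.
White has no legal moves → checkmate.

yes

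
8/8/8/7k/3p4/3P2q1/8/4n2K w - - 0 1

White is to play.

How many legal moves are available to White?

0

White to move; king on h1.
In check: no.
Legal moves: none.
Count: 0.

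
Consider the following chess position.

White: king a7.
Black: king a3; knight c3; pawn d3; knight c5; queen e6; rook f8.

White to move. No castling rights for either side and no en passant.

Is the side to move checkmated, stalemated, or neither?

White to move; white king on a7.
In check: no.
King squares — a6: attacked by Nc5; b6: attacked by Qe6; b7: attacked by Nc5; a8: attacked by Rf8; b8: attacked by Rf8.
Legal moves for White: none.
Not in check and no legal moves → stalemate.

stalemate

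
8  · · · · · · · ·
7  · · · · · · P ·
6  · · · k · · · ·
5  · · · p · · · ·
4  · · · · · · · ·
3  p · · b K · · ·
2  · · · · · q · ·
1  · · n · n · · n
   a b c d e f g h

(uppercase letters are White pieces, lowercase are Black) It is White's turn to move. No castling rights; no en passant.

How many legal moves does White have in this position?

0

White to move; king on e3.
In check: yes, from the black queen on f2.
Legal moves: none.
Count: 0.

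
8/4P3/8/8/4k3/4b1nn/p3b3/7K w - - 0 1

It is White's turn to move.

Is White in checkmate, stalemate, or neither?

neither

White to move; white king on h1.
In check: yes, from the black knight on g3.
King squares — g1: attacked by Be3; g2: available; h2: available.
Legal moves for White: Kh2, Kg2.
White is in check but has 2 legal moves → neither.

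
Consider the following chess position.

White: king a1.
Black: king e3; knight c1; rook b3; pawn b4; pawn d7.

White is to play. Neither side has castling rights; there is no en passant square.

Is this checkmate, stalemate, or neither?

White to move; white king on a1.
In check: no.
King squares — b1: attacked by Rb3; a2: attacked by Nc1; b2: attacked by Rb3.
Legal moves for White: none.
Not in check and no legal moves → stalemate.

stalemate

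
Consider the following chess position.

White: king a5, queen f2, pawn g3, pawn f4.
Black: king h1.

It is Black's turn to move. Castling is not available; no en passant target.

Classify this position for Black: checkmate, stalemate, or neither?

Black to move; black king on h1.
In check: no.
King squares — g1: attacked by Qf2; g2: attacked by Qf2; h2: attacked by Qf2.
Legal moves for Black: none.
Not in check and no legal moves → stalemate.

stalemate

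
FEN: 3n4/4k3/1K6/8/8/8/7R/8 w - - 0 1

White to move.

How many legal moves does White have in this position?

White to move; king on b6.
In check: no.
Legal moves: Kc7, Ka7, Ka6, Kc5, Kb5, Ka5, Rh8, Rh7+, Rh6, Rh5, Rh4, Rh3, Rg2, Rf2, Re2+, Rd2, Rc2, Rb2, Ra2, Rh1.
Count: 20.

20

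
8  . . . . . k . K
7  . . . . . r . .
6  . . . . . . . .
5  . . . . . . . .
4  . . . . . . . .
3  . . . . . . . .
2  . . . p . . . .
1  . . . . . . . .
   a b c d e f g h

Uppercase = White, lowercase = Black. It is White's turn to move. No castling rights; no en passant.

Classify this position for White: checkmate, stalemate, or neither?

stalemate

White to move; white king on h8.
In check: no.
King squares — g7: attacked by Rf7; h7: attacked by Rf7; g8: attacked by Kf8.
Legal moves for White: none.
Not in check and no legal moves → stalemate.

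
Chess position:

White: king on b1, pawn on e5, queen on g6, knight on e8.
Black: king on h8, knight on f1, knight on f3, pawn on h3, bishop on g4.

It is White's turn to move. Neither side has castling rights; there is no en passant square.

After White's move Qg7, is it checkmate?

After Qg7: black king on h8; in check: yes, from the white queen on g7.
King squares — g7: attacked by Ne8; h7: attacked by Qg7; g8: attacked by Qg7.
Black has no legal moves → checkmate.

yes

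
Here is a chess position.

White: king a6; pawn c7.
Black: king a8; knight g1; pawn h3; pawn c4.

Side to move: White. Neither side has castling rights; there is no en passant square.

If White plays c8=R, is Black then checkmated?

After c8=R: black king on a8; in check: yes, from the white rook on c8.
King squares — a7: attacked by Ka6; b7: attacked by Ka6; b8: attacked by Rc8.
Black has no legal moves → checkmate.

yes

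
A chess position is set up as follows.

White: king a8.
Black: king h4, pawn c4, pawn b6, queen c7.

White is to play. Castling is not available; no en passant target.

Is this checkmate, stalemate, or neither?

White to move; white king on a8.
In check: no.
King squares — a7: attacked by Qc7; b7: attacked by Qc7; b8: attacked by Qc7.
Legal moves for White: none.
Not in check and no legal moves → stalemate.

stalemate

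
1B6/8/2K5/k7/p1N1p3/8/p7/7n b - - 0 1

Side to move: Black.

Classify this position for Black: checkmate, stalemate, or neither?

Black to move; black king on a5.
In check: yes, from the white knight on c4.
Legal moves for Black: Ka6, Kb4.
Black is in check but has 2 legal moves → neither.

neither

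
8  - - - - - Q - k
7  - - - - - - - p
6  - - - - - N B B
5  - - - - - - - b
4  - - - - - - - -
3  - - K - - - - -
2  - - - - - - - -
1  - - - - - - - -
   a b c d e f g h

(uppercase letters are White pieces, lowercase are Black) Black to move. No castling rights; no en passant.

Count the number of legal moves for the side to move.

0

Black to move; king on h8.
In check: yes, from the white queen on f8.
Legal moves: none.
Count: 0.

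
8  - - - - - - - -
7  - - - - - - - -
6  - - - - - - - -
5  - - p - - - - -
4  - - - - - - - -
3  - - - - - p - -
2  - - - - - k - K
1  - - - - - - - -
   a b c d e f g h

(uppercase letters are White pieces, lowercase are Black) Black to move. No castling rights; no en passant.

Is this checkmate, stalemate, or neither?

Black to move; black king on f2.
In check: no.
Legal moves for Black: Ke3, Ke2, Kf1, Ke1, c4.
Black has 5 legal moves and is not in check → neither.

neither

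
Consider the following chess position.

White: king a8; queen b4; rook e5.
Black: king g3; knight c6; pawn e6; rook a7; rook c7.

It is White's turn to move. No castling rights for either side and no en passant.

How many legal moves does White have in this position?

0

White to move; king on a8.
In check: yes, from the black rook on a7.
Legal moves: none.
Count: 0.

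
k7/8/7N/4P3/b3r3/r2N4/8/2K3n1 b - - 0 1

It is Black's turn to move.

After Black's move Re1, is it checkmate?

After Re1: white king on c1; in check: yes, from the black rook on e1.
White has 3 legal replies: Kd2, Kb2, Nxe1.
In check but a legal move exists → not checkmate.

no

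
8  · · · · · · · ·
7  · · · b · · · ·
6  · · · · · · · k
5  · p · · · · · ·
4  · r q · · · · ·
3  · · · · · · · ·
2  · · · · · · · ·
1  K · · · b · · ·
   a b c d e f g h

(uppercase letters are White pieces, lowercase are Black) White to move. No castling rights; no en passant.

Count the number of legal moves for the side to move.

White to move; king on a1.
In check: no.
Legal moves: none.
Count: 0.

0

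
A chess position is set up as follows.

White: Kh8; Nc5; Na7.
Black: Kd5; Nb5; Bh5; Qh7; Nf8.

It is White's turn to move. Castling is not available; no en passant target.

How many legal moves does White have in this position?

White to move; king on h8.
In check: yes, from the black queen on h7.
Legal moves: none.
Count: 0.

0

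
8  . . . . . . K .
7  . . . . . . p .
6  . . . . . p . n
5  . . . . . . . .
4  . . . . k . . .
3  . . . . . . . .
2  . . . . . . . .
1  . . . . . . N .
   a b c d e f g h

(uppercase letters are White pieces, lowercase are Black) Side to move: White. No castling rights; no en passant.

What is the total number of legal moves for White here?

White to move; king on g8.
In check: yes, from the black knight on h6.
Legal moves: Kh8, Kf8, Kh7, Kxg7.
Count: 4.

4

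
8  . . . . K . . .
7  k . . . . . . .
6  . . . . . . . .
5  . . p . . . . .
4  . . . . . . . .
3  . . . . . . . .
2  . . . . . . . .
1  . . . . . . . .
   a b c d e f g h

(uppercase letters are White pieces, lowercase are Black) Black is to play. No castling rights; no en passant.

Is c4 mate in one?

After c4: white king on e8; in check: no.
White is not in check, so this cannot be checkmate.

no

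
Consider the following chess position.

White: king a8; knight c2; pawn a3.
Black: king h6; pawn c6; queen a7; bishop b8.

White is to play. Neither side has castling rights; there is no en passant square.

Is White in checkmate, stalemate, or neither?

checkmate

White to move; white king on a8.
In check: yes, from the black queen on a7.
King squares — a7: attacked by Bb8; b7: attacked by Qa7; b8: attacked by Qa7.
Legal moves for White: none.
In check with no legal moves → checkmate.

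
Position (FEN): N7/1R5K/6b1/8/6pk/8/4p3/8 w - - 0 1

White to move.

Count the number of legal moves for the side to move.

5

White to move; king on h7.
In check: yes, from the black bishop on g6.
Legal moves: Kh8, Kg8, Kg7, Kh6, Kxg6.
Count: 5.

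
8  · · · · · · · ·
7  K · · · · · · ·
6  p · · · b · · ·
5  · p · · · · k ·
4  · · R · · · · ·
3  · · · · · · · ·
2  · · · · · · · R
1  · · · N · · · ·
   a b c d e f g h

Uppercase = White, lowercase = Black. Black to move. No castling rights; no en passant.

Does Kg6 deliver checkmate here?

After Kg6: white king on a7; in check: no.
White is not in check, so this cannot be checkmate.

no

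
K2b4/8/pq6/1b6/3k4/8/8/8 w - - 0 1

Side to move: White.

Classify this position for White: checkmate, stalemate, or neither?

White to move; white king on a8.
In check: no.
King squares — a7: attacked by Qb6; b7: attacked by Qb6; b8: attacked by Qb6.
Legal moves for White: none.
Not in check and no legal moves → stalemate.

stalemate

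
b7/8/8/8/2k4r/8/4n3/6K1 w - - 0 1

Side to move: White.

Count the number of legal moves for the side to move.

White to move; king on g1.
In check: yes, from the black knight on e2.
Legal moves: Kf2, Kf1.
Count: 2.

2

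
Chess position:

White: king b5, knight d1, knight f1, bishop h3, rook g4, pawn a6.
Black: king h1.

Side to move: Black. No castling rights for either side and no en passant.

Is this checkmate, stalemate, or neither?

Black to move; black king on h1.
In check: no.
King squares — g1: attacked by Rg4; g2: attacked by Bh3; h2: attacked by Nf1.
Legal moves for Black: none.
Not in check and no legal moves → stalemate.

stalemate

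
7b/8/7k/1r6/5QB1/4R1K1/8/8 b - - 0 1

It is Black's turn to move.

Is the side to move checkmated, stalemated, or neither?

neither

Black to move; black king on h6.
In check: yes, from the white queen on f4.
King squares — g5: attacked by Qf4; h5: attacked by Bg4; g6: available; g7: available; h7: available.
Legal moves for Black: Kh7, Kg7, Kg6, Rg5.
Black is in check but has 4 legal moves → neither.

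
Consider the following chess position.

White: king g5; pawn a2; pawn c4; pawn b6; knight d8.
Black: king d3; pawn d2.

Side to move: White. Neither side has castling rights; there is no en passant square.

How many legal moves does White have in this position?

16

White to move; king on g5.
In check: no.
Legal moves: Nf7, Nb7, Ne6, Nc6, Kh6, Kg6, Kf6, Kh5, Kf5, Kh4, Kg4, Kf4, b7, c5, a3, a4.
Count: 16.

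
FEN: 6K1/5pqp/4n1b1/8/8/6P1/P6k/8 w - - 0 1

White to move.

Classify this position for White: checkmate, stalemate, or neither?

checkmate

White to move; white king on g8.
In check: yes, from the black queen on g7.
King squares — f7: attacked by Bg6; g7: attacked by Ne6; h7: attacked by Bg6; f8: attacked by Ne6; h8: attacked by Qg7.
Legal moves for White: none.
In check with no legal moves → checkmate.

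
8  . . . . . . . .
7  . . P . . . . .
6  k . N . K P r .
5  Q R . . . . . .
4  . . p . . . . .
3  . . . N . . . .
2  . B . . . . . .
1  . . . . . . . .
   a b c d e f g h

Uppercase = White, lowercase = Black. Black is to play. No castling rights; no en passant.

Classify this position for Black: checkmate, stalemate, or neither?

Black to move; black king on a6.
In check: yes, from the white queen on a5.
King squares — a5: attacked by Rb5; b5: attacked by Qa5; b6: attacked by Qa5; a7: attacked by Qa5; b7: attacked by Rb5.
Legal moves for Black: none.
In check with no legal moves → checkmate.

checkmate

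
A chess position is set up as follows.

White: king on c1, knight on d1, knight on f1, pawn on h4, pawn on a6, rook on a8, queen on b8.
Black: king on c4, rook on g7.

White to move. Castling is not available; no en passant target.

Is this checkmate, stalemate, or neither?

White to move; white king on c1.
In check: no.
Legal moves for White include: Qh8, Qg8+, Qf8, Qe8, Qd8, Qc8+, Qc7+, Qb7, Qa7, Qd6, Qb6, Qe5, Qb5+, Qf4+, Qb4+, Qg3, Qb3+, Qh2, ... (list truncated; more exist).
White has legal moves and is not in check → neither.

neither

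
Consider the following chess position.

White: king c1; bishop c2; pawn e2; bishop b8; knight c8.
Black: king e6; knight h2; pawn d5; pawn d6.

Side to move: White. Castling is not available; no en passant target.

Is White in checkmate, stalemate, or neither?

neither

White to move; white king on c1.
In check: no.
Legal moves for White include: Ne7, Na7, Nxd6, Nb6, Bc7, Ba7, Bxd6, Bh7, Bg6, Bf5+, Be4, Ba4, Bd3, Bb3, Bd1, Bb1, Kd2, Kb2, ... (list truncated; more exist).
White has legal moves and is not in check → neither.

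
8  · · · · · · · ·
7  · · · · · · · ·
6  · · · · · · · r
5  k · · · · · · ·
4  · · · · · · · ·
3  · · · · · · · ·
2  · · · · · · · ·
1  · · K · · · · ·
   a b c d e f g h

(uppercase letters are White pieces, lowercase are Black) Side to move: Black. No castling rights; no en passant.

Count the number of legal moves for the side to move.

Black to move; king on a5.
In check: no.
Legal moves: Rh8, Rh7, Rg6, Rf6, Re6, Rd6, Rc6+, Rb6, Ra6, Rh5, Rh4, Rh3, Rh2, Rh1+, Kb6, Ka6, Kb5, Kb4, Ka4.
Count: 19.

19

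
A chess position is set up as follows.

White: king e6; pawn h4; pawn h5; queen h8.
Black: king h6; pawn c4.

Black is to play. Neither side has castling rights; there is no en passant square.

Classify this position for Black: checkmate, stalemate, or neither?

checkmate

Black to move; black king on h6.
In check: yes, from the white queen on h8.
King squares — g5: attacked by Ph4; h5: attacked by Qh8; g6: attacked by Ph5; g7: attacked by Qh8; h7: attacked by Qh8.
Legal moves for Black: none.
In check with no legal moves → checkmate.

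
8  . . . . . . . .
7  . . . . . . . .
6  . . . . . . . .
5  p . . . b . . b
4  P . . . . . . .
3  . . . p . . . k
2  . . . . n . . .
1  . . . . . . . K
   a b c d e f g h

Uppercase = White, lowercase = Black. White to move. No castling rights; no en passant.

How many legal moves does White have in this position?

0

White to move; king on h1.
In check: no.
Legal moves: none.
Count: 0.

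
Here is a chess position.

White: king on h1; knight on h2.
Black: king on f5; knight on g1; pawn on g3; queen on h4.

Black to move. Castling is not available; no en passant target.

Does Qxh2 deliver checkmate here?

yes

After Qxh2: white king on h1; in check: yes, from the black queen on h2.
King squares — g1: attacked by Qh2; g2: attacked by Qh2; h2: attacked by Pg3.
White has no legal moves → checkmate.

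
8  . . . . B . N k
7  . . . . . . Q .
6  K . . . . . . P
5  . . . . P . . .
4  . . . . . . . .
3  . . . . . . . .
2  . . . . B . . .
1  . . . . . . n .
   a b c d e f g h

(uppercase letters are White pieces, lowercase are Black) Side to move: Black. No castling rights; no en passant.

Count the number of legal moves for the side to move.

Black to move; king on h8.
In check: yes, from the white queen on g7.
Legal moves: none.
Count: 0.

0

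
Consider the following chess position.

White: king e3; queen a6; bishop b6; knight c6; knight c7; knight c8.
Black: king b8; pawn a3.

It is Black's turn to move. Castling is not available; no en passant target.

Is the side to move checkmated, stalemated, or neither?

Black to move; black king on b8.
In check: yes, from the white knight on c6.
King squares — a7: attacked by Qa6; b7: attacked by Qa6; c7: attacked by Bb6; a8: attacked by Qa6; c8: attacked by Qa6.
Legal moves for Black: none.
In check with no legal moves → checkmate.

checkmate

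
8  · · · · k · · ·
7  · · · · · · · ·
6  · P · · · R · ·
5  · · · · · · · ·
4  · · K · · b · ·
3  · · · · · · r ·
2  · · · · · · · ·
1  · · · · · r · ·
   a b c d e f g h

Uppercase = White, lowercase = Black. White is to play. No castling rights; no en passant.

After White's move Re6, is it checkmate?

no

After Re6: black king on e8; in check: yes, from the white rook on e6.
Black has 4 legal replies: Kf8, Kd8, Kf7, Kd7.
In check but a legal move exists → not checkmate.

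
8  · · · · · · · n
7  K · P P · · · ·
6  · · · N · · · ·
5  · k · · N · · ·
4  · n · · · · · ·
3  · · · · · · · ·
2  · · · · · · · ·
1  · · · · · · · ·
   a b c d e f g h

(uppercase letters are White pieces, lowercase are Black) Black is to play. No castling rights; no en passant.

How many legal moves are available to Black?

3

Black to move; king on b5.
In check: yes, from the white knight on d6.
Legal moves: Kc5, Ka5, Ka4.
Count: 3.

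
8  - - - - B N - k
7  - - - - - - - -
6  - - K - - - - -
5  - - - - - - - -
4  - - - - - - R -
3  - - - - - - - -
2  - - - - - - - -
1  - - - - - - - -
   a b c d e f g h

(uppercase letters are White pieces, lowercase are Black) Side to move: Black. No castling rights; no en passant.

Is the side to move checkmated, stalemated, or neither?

stalemate

Black to move; black king on h8.
In check: no.
King squares — g7: attacked by Rg4; h7: attacked by Nf8; g8: attacked by Rg4.
Legal moves for Black: none.
Not in check and no legal moves → stalemate.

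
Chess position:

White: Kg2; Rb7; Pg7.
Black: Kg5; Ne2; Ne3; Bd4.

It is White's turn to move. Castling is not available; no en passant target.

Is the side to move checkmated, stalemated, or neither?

neither

White to move; white king on g2.
In check: yes, from the black knight on e3.
Legal moves for White: Kh3, Kf3, Kh2, Kf2, Kh1.
White is in check but has 5 legal moves → neither.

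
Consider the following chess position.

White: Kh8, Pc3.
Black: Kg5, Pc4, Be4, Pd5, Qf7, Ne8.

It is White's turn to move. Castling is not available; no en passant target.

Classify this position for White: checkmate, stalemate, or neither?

White to move; white king on h8.
In check: no.
King squares — g7: attacked by Qf7; h7: attacked by Be4; g8: attacked by Qf7.
Legal moves for White: none.
Not in check and no legal moves → stalemate.

stalemate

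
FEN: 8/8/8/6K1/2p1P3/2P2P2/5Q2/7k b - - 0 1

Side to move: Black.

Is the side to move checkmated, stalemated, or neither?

Black to move; black king on h1.
In check: no.
King squares — g1: attacked by Qf2; g2: attacked by Qf2; h2: attacked by Qf2.
Legal moves for Black: none.
Not in check and no legal moves → stalemate.

stalemate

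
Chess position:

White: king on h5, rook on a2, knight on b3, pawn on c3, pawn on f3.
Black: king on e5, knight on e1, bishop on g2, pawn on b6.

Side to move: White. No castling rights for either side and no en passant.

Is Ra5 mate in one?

After Ra5: black king on e5; in check: yes, from the white rook on a5.
Black has 6 legal replies: Kf6, Ke6, Kd6, Kf4, bxa5, b5.
In check but a legal move exists → not checkmate.

no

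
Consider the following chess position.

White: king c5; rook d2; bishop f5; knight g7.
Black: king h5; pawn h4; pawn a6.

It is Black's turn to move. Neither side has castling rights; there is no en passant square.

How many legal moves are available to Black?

2

Black to move; king on h5.
In check: yes, from the white knight on g7.
Legal moves: Kh6, Kg5.
Count: 2.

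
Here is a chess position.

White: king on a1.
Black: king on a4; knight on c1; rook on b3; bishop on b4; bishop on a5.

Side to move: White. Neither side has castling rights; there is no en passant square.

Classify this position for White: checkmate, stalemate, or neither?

White to move; white king on a1.
In check: no.
King squares — b1: attacked by Rb3; a2: attacked by Nc1; b2: attacked by Rb3.
Legal moves for White: none.
Not in check and no legal moves → stalemate.

stalemate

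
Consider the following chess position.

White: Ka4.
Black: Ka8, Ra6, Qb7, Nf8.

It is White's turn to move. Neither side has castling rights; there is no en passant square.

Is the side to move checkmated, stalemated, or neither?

checkmate

White to move; white king on a4.
In check: yes, from the black rook on a6.
King squares — a3: attacked by Ra6; b3: attacked by Qb7; b4: attacked by Qb7; a5: attacked by Ra6; b5: attacked by Qb7.
Legal moves for White: none.
In check with no legal moves → checkmate.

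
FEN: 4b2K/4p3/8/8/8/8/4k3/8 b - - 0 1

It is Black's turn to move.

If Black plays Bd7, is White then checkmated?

no

After Bd7: white king on h8; in check: no.
White is not in check, so this cannot be checkmate.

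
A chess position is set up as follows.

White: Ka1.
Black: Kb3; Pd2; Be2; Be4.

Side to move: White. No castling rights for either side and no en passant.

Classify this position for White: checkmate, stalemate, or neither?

stalemate

White to move; white king on a1.
In check: no.
King squares — b1: attacked by Be4; a2: attacked by Kb3; b2: attacked by Kb3.
Legal moves for White: none.
Not in check and no legal moves → stalemate.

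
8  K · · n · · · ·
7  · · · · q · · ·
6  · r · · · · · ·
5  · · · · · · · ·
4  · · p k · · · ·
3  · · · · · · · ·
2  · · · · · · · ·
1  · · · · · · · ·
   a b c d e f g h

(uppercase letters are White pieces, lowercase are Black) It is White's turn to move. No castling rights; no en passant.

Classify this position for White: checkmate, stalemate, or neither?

White to move; white king on a8.
In check: no.
King squares — a7: attacked by Qe7; b7: attacked by Rb6; b8: attacked by Rb6.
Legal moves for White: none.
Not in check and no legal moves → stalemate.

stalemate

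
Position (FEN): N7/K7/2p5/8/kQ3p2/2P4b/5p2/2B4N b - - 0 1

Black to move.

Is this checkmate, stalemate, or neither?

checkmate

Black to move; black king on a4.
In check: yes, from the white queen on b4.
King squares — a3: attacked by Bc1; b3: attacked by Qb4; b4: attacked by Pc3; a5: attacked by Qb4; b5: attacked by Qb4.
Legal moves for Black: none.
In check with no legal moves → checkmate.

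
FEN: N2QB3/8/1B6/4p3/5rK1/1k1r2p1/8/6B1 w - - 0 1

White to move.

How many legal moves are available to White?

3

White to move; king on g4.
In check: yes, from the black rook on f4.
Legal moves: Kh5, Kg5, Kh3.
Count: 3.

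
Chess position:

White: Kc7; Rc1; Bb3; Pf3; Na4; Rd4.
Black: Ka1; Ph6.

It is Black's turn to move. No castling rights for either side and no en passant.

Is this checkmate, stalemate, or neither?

Black to move; black king on a1.
In check: yes, from the white rook on c1.
King squares — b1: attacked by Rc1; a2: attacked by Bb3; b2: attacked by Na4.
Legal moves for Black: none.
In check with no legal moves → checkmate.

checkmate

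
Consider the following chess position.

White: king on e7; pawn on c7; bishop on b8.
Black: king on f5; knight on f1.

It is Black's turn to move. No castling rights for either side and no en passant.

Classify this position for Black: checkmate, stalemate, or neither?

Black to move; black king on f5.
In check: no.
Legal moves for Black: Kg6, Kg5, Ke5, Kg4, Kf4, Ke4, Ng3, Ne3, Nh2, Nd2.
Black has 10 legal moves and is not in check → neither.

neither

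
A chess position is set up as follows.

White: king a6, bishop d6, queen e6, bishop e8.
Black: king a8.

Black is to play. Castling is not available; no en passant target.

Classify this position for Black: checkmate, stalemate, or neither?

stalemate

Black to move; black king on a8.
In check: no.
King squares — a7: attacked by Ka6; b7: attacked by Ka6; b8: attacked by Bd6.
Legal moves for Black: none.
Not in check and no legal moves → stalemate.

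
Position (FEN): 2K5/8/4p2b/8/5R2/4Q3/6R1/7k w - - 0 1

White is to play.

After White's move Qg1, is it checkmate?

yes

After Qg1: black king on h1; in check: yes, from the white queen on g1.
King squares — g1: attacked by Rg2; g2: attacked by Qg1; h2: attacked by Qg1.
Black has no legal moves → checkmate.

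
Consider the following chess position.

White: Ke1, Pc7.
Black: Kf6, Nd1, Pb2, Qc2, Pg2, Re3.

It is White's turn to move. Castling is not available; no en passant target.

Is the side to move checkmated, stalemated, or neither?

checkmate

White to move; white king on e1.
In check: yes, from the black rook on e3.
King squares — d1: attacked by Qc2; f1: attacked by Pg2; d2: attacked by Qc2; e2: attacked by Qc2; f2: attacked by Nd1.
Legal moves for White: none.
In check with no legal moves → checkmate.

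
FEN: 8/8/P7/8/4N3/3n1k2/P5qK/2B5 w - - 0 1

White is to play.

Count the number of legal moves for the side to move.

0

White to move; king on h2.
In check: yes, from the black queen on g2.
Legal moves: none.
Count: 0.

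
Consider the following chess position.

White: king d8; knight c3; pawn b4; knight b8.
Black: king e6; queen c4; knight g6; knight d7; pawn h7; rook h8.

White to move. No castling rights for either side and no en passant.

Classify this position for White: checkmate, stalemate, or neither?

checkmate

White to move; white king on d8.
In check: yes, from the black rook on h8.
King squares — c7: attacked by Qc4; d7: attacked by Ke6; e7: attacked by Ke6; c8: attacked by Qc4; e8: attacked by Rh8.
Legal moves for White: none.
In check with no legal moves → checkmate.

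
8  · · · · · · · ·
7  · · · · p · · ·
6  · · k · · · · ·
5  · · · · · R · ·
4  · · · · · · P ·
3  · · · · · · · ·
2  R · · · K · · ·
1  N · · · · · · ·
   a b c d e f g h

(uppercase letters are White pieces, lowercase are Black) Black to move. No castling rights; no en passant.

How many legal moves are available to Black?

Black to move; king on c6.
In check: no.
Legal moves: Kd7, Kc7, Kb7, Kd6, Kb6, e6, e5.
Count: 7.

7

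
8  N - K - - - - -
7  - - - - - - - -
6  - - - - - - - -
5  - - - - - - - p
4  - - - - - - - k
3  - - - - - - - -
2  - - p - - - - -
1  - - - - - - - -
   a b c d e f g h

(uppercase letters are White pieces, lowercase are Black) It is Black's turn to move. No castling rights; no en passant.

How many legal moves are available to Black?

8

Black to move; king on h4.
In check: no.
Legal moves: Kg5, Kg4, Kh3, Kg3, c1=Q+, c1=R+, c1=B, c1=N.
Count: 8.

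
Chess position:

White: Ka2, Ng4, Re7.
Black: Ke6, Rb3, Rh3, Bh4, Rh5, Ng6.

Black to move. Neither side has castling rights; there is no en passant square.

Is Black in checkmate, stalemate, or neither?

Black to move; black king on e6.
In check: yes, from the white rook on e7.
King squares — d5: available; e5: attacked by Ng4; f5: available; d6: available; f6: attacked by Ng4; d7: attacked by Re7; e7: available; f7: attacked by Re7.
Legal moves for Black: Kxe7, Kd6, Kf5, Kd5, Nxe7, Bxe7.
Black is in check but has 6 legal moves → neither.

neither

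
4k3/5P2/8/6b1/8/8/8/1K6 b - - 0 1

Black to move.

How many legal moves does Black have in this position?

5

Black to move; king on e8.
In check: yes, from the white pawn on f7.
Legal moves: Kf8, Kd8, Kxf7, Ke7, Kd7.
Count: 5.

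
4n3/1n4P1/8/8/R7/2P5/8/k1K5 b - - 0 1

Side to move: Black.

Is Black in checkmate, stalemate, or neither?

Black to move; black king on a1.
In check: yes, from the white rook on a4.
King squares — b1: attacked by Kc1; a2: attacked by Ra4; b2: attacked by Kc1.
Legal moves for Black: none.
In check with no legal moves → checkmate.

checkmate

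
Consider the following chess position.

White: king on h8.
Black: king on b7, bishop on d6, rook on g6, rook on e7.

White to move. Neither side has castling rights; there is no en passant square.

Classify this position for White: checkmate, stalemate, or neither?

stalemate

White to move; white king on h8.
In check: no.
King squares — g7: attacked by Rg6; h7: attacked by Re7; g8: attacked by Rg6.
Legal moves for White: none.
Not in check and no legal moves → stalemate.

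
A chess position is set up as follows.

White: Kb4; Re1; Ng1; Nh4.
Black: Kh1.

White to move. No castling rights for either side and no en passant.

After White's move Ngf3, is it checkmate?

After Ngf3: black king on h1; in check: yes, from the white rook on e1.
King squares — g1: attacked by Re1; g2: attacked by Nh4; h2: attacked by Nf3.
Black has no legal moves → checkmate.

yes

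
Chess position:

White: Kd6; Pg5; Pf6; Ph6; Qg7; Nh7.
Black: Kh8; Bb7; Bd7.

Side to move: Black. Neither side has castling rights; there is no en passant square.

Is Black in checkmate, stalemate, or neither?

checkmate

Black to move; black king on h8.
In check: yes, from the white queen on g7.
King squares — g7: attacked by Pf6; h7: attacked by Qg7; g8: attacked by Qg7.
Legal moves for Black: none.
In check with no legal moves → checkmate.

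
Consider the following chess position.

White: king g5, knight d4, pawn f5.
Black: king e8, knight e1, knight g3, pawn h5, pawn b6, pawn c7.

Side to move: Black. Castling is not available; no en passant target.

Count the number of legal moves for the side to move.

Black to move; king on e8.
In check: no.
Legal moves: Kf8, Kd8, Kf7, Ke7, Kd7, Nxf5, Ne4+, Ne2, Nh1, Nf1, Nf3+, Nd3, Ng2, Nc2, c6, b5, h4, c5.
Count: 18.

18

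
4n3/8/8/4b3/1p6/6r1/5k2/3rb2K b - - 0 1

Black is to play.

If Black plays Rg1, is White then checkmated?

yes

After Rg1: white king on h1; in check: yes, from the black rook on g1.
King squares — g1: attacked by Kf2; g2: attacked by Rg1; h2: attacked by Be5.
White has no legal moves → checkmate.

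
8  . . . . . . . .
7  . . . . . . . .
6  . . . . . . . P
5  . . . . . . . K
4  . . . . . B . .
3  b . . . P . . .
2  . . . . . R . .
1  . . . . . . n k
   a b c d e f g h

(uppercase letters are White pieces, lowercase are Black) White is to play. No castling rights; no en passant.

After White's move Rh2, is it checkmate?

yes

After Rh2: black king on h1; in check: yes, from the white rook on h2.
King squares — g1: own knight; g2: attacked by Rh2; h2: attacked by Bf4.
Black has no legal moves → checkmate.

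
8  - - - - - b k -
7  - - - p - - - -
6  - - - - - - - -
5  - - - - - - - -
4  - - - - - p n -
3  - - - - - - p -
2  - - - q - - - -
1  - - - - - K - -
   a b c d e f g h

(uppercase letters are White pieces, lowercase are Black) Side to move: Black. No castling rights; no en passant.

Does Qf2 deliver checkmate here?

yes

After Qf2: white king on f1; in check: yes, from the black queen on f2.
King squares — e1: attacked by Qf2; g1: attacked by Qf2; e2: attacked by Qf2; f2: attacked by Pg3; g2: attacked by Qf2.
White has no legal moves → checkmate.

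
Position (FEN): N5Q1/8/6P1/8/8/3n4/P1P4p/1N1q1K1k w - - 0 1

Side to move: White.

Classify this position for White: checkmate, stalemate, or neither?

checkmate

White to move; white king on f1.
In check: yes, from the black queen on d1.
King squares — e1: attacked by Qd1; g1: attacked by Qd1; e2: attacked by Qd1; f2: attacked by Nd3; g2: attacked by Kh1.
Legal moves for White: none.
In check with no legal moves → checkmate.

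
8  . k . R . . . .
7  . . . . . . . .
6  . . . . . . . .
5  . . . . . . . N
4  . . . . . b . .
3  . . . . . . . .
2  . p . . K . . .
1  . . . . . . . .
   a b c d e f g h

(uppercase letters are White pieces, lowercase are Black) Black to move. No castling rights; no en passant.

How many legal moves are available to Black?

3

Black to move; king on b8.
In check: yes, from the white rook on d8.
Legal moves: Kc7, Kb7, Ka7.
Count: 3.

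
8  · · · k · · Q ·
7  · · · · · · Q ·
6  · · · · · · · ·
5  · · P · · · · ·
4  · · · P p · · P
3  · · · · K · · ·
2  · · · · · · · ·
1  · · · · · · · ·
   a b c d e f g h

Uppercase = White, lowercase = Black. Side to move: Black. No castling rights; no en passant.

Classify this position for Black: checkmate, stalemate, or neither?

checkmate

Black to move; black king on d8.
In check: yes, from the white queen on g8.
King squares — c7: attacked by Qg7; d7: attacked by Qg7; e7: attacked by Qg7; c8: attacked by Qg8; e8: attacked by Qg8.
Legal moves for Black: none.
In check with no legal moves → checkmate.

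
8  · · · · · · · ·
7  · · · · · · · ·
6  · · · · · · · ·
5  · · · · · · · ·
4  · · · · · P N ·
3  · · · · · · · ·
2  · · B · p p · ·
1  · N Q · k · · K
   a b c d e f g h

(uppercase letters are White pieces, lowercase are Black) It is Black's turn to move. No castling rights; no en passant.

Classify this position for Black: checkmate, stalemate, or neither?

Black to move; black king on e1.
In check: yes, from the white queen on c1.
King squares — d1: attacked by Qc1; f1: attacked by Qc1; d2: attacked by Nb1; e2: own pawn; f2: own pawn.
Legal moves for Black: none.
In check with no legal moves → checkmate.

checkmate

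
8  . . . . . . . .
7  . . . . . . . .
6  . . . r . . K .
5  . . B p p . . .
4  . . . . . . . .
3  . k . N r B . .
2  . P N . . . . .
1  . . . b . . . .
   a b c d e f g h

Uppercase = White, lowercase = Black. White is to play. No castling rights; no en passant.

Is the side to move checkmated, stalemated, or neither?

White to move; white king on g6.
In check: yes, from the black rook on d6.
King squares — f5: available; g5: available; h5: available; f6: attacked by Rd6; h6: attacked by Rd6; f7: available; g7: available; h7: available.
Legal moves for White: Kh7, Kg7, Kf7, Kh5, Kg5, Kf5, Bxd6.
White is in check but has 7 legal moves → neither.

neither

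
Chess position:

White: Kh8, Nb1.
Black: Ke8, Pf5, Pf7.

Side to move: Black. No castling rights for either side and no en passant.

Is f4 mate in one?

After f4: white king on h8; in check: no.
White is not in check, so this cannot be checkmate.

no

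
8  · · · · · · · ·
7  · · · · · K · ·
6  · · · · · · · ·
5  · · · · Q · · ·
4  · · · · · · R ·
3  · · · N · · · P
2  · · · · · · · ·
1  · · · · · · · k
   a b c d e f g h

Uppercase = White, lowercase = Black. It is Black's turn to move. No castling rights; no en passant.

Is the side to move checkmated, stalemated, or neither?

stalemate

Black to move; black king on h1.
In check: no.
King squares — g1: attacked by Rg4; g2: attacked by Rg4; h2: attacked by Qe5.
Legal moves for Black: none.
Not in check and no legal moves → stalemate.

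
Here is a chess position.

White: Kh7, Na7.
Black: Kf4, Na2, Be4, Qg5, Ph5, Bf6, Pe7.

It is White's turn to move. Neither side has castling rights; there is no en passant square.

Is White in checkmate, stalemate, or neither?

White to move; white king on h7.
In check: yes, from the black bishop on e4.
King squares — g6: attacked by Be4; h6: attacked by Qg5; g7: attacked by Qg5; g8: attacked by Qg5; h8: attacked by Bf6.
Legal moves for White: none.
In check with no legal moves → checkmate.

checkmate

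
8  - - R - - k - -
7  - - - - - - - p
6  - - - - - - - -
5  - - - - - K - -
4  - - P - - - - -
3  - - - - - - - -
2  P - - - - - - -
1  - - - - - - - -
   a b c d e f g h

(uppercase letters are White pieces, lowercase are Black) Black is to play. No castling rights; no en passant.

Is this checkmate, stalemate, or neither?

neither

Black to move; black king on f8.
In check: yes, from the white rook on c8.
King squares — e7: available; f7: available; g7: available; e8: attacked by Rc8; g8: attacked by Rc8.
Legal moves for Black: Kg7, Kf7, Ke7.
Black is in check but has 3 legal moves → neither.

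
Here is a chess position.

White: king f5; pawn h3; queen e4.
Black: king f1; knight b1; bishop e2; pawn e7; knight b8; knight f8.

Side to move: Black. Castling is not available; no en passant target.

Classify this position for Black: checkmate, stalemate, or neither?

Black to move; black king on f1.
In check: no.
Legal moves for Black include: Nh7, Nfd7, Ng6, Ne6, Nbd7, Nc6, Na6, Ba6, Bh5, Bb5, Bg4+, Bc4, Bf3, Bd3, Bd1, Kf2, Kg1, Ke1, ... (list truncated; more exist).
Black has legal moves and is not in check → neither.

neither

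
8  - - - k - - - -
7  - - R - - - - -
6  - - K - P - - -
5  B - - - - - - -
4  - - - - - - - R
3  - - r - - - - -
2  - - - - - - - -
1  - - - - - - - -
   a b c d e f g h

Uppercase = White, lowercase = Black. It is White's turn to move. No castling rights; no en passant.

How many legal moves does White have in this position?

White to move; king on c6.
In check: yes, from the black rook on c3.
Legal moves: Kb7, Kd6, Kb6, Kd5, Kb5, Bxc3, Rc4.
Count: 7.

7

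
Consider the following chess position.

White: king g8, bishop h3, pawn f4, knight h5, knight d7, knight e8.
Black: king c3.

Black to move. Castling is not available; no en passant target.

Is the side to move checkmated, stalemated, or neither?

neither

Black to move; black king on c3.
In check: no.
Legal moves for Black: Kd4, Kc4, Kb4, Kd3, Kb3, Kd2, Kc2, Kb2.
Black has 8 legal moves and is not in check → neither.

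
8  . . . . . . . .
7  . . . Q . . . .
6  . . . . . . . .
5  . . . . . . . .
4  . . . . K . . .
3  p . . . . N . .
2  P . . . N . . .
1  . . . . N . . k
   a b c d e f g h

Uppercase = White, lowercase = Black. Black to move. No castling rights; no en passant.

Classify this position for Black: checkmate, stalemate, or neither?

Black to move; black king on h1.
In check: no.
King squares — g1: attacked by Ne2; g2: attacked by Ne1; h2: attacked by Nf3.
Legal moves for Black: none.
Not in check and no legal moves → stalemate.

stalemate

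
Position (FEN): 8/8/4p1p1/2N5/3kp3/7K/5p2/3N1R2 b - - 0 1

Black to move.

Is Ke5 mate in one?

After Ke5: white king on h3; in check: no.
White is not in check, so this cannot be checkmate.

no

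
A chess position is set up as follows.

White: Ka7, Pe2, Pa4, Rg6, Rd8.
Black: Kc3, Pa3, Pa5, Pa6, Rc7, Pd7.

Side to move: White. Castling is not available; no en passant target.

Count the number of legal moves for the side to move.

4

White to move; king on a7.
In check: yes, from the black rook on c7.
Legal moves: Kb8, Ka8, Kb6, Kxa6.
Count: 4.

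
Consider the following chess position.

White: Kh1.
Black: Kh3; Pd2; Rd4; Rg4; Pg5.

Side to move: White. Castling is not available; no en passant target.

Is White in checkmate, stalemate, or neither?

stalemate

White to move; white king on h1.
In check: no.
King squares — g1: attacked by Rg4; g2: attacked by Kh3; h2: attacked by Kh3.
Legal moves for White: none.
Not in check and no legal moves → stalemate.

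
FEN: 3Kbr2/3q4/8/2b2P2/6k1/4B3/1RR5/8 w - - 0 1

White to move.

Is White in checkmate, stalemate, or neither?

White to move; white king on d8.
In check: yes, from the black queen on d7.
King squares — c7: attacked by Qd7; d7: attacked by Be8; e7: attacked by Bc5; c8: attacked by Qd7; e8: attacked by Qd7.
Legal moves for White: none.
In check with no legal moves → checkmate.

checkmate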